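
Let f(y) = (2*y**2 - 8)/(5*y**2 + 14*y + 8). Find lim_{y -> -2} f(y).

4/3

Direct substitution gives 0/0, so factor. Both numerator and denominator have (y + 2) as a factor.
After cancelling, the expression reduces to (2*y - 4)/(5*y + 4).
Substituting y = -2 gives 4/3.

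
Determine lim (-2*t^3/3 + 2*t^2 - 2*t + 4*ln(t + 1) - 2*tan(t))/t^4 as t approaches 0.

-1

Substitution gives 0/0; apply L'Hôpital's rule 4 times.
After differentiating numerator and denominator 4 times the quotient is (16*tan(t)/cos(t)^2 - 48*tan(t)/cos(t)^4 - 24/(t + 1)^4)/(24); at t = 0 this is -1.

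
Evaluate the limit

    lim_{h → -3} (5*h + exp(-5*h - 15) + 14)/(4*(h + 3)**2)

Direct substitution gives 0/0.
Apply L'Hôpital: lim (5 - 5*e^(-5*h - 15))/(8*h + 24), still 0/0.
After 2 applications of L'Hôpital's rule the quotient is (25*e^(-5*h - 15))/(8); substituting h = -3 gives 25/8.

25/8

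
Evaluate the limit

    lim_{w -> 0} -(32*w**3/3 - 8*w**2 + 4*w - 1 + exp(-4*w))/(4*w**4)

-8/3

Direct substitution gives 0/0.
Apply L'Hôpital: lim (32*w^2 - 16*w + 4 - 4*e^(-4*w))/(-16*w^3), still 0/0.
Apply L'Hôpital: lim (64*w - 16 + 16*e^(-4*w))/(-48*w^2), still 0/0.
Apply L'Hôpital: lim (64 - 64*e^(-4*w))/(-96*w), still 0/0.
After 4 applications of L'Hôpital's rule the quotient is (256*e^(-4*w))/(-96); substituting w = 0 gives -8/3.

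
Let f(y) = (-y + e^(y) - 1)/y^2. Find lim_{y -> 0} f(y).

Direct substitution gives 0/0.
Apply L'Hôpital: lim (e^(y) - 1)/(2*y), still 0/0.
After 2 applications of L'Hôpital's rule the quotient is (e^(y))/(2); substituting y = 0 gives 1/2.

1/2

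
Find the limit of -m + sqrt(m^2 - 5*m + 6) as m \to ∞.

-5/2

This has the form ∞ − ∞. Multiply and divide by the conjugate √(m^2 - 5*m + 6) + m.
That gives (-5m + 6) / (√(m^2 - 5*m + 6) + m).
Divide numerator and denominator by m: the limit is -5/(2·1) = -5/2.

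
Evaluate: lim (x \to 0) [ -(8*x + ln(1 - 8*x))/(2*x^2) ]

16

Direct substitution gives 0/0.
Apply L'Hôpital: lim (8 - 8/(1 - 8*x))/(-4*x), still 0/0.
After 2 applications of L'Hôpital's rule the quotient is (-64/(1 - 8*x)^2)/(-4); substituting x = 0 gives 16.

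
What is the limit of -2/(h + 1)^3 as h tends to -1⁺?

As h → -1⁺, (h + 1) → 0⁺, so (h + 1)^3 → 0⁺ and -2/(h + 1)^3 → -∞.

-∞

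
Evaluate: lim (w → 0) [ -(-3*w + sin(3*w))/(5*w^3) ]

Direct substitution gives 0/0.
Apply L'Hôpital: lim (3*cos(3*w) - 3)/(-15*w^2), still 0/0.
Apply L'Hôpital: lim (-9*sin(3*w))/(-30*w), still 0/0.
After 3 applications of L'Hôpital's rule the quotient is (-27*cos(3*w))/(-30); substituting w = 0 gives 9/10.

9/10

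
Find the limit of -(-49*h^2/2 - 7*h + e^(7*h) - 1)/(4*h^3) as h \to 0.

-343/24

Direct substitution gives 0/0.
Apply L'Hôpital: lim (-49*h + 7*e^(7*h) - 7)/(-12*h^2), still 0/0.
Apply L'Hôpital: lim (49*e^(7*h) - 49)/(-24*h), still 0/0.
After 3 applications of L'Hôpital's rule the quotient is (343*e^(7*h))/(-24); substituting h = 0 gives -343/24.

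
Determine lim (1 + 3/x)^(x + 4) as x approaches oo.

e^(3)

Write it as [(1 + 3/x)^x]^(1) · (1 + 3/x)^(4). The bracketed term tends to e^(3) and the second factor to 1, so the limit is e^(3).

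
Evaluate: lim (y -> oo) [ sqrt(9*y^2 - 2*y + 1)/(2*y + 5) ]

3/2

For large |y|, √(9*y^2 - 2*y + 1) ≈ √9·|y| and the denominator ≈ 2y.
Since y → +∞, |y| = y, giving √9/(2) = 3/2.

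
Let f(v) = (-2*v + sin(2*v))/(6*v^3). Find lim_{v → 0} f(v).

Direct substitution gives 0/0.
Apply L'Hôpital: lim (2*cos(2*v) - 2)/(18*v^2), still 0/0.
Apply L'Hôpital: lim (-4*sin(2*v))/(36*v), still 0/0.
After 3 applications of L'Hôpital's rule the quotient is (-8*cos(2*v))/(36); substituting v = 0 gives -2/9.

-2/9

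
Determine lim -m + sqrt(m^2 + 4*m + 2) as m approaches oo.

This has the form ∞ − ∞. Multiply and divide by the conjugate √(m^2 + 4*m + 2) + m.
That gives (4m + 2) / (√(m^2 + 4*m + 2) + m).
Divide numerator and denominator by m: the limit is 4/(2·1) = 2.

2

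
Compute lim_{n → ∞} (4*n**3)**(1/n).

1

Base → ∞ and exponent → 0: an ∞^0 form.
Take logs: (1/n)·ln(4·n^3) = (ln 4 + 3·ln n)/n → 0.
So the limit is e^0 = 1.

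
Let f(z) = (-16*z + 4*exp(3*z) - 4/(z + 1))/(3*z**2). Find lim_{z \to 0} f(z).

Substitution gives 0/0; apply L'Hôpital's rule 2 times.
After differentiating numerator and denominator 2 times the quotient is (36*e^(3*z) - 8/(z + 1)^3)/(6); at z = 0 this is 14/3.

14/3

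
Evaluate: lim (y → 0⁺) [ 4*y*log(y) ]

0

This is a 0·(−∞) form. Rewrite as 4·ln(y) / y^(−1) and apply L'Hôpital:
the derivative quotient is 4·(1/y) / (−1·y^(−2)) = (-4/1)·y^1 → 0.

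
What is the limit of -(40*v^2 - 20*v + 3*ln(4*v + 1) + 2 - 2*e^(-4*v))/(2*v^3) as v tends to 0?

Substitution gives 0/0 (the numerator vanishes to order 3).
Expand each term to order v^3: the coefficient of v^3 in 3·ln(1 + 4v) is 64 and in -2·e^(-4v) is 64/3.
Lower-order terms cancel with the polynomial part, so the numerator is (256/3)·v^3 + o(v^3), and the limit is (256/3)/(-2) = -128/3.

-128/3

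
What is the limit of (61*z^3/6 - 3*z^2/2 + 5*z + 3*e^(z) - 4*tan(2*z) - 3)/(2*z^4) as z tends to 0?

Substitution gives 0/0 (the numerator vanishes to order 4).
Expand each term to order z^4: the coefficient of z^4 in -4·tan(2z) is 0 and in 3·e^(z) is 1/8.
Lower-order terms cancel with the polynomial part, so the numerator is (1/8)·z^4 + o(z^4), and the limit is (1/8)/(2) = 1/16.

1/16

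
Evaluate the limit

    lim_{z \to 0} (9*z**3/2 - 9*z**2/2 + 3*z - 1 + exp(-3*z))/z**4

Direct substitution gives 0/0.
Apply L'Hôpital: lim (27*z^2/2 - 9*z + 3 - 3*e^(-3*z))/(4*z^3), still 0/0.
Apply L'Hôpital: lim (27*z - 9 + 9*e^(-3*z))/(12*z^2), still 0/0.
Apply L'Hôpital: lim (27 - 27*e^(-3*z))/(24*z), still 0/0.
After 4 applications of L'Hôpital's rule the quotient is (81*e^(-3*z))/(24); substituting z = 0 gives 27/8.

27/8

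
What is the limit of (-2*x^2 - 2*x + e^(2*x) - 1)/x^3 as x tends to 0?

4/3

Direct substitution gives 0/0.
Apply L'Hôpital: lim (-4*x + 2*e^(2*x) - 2)/(3*x^2), still 0/0.
Apply L'Hôpital: lim (4*e^(2*x) - 4)/(6*x), still 0/0.
After 3 applications of L'Hôpital's rule the quotient is (8*e^(2*x))/(6); substituting x = 0 gives 4/3.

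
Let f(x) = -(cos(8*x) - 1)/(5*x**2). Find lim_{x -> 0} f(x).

32/5

Direct substitution gives 0/0.
Apply L'Hôpital: lim (-8*sin(8*x))/(-10*x), still 0/0.
After 2 applications of L'Hôpital's rule the quotient is (-64*cos(8*x))/(-10); substituting x = 0 gives 32/5.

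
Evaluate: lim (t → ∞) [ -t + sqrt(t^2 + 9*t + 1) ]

An ∞ − ∞ form. Rationalising with the conjugate, the difference becomes (9t + 1) / (√(t^2 + 9*t + 1) + t).
For large t the denominator behaves like 2·t, so the quotient tends to 9/2 = 9/2.

9/2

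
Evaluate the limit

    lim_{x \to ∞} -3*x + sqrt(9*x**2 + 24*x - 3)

This has the form ∞ − ∞. Multiply and divide by the conjugate √(9*x^2 + 24*x - 3) + 3x.
That gives (24x - 3) / (√(9*x^2 + 24*x - 3) + 3x).
Divide numerator and denominator by x: the limit is 24/(2·3) = 4.

4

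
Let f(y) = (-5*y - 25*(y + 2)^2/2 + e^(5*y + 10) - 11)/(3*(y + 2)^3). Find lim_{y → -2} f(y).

Direct substitution gives 0/0.
Apply L'Hôpital: lim (-25*y + 5*e^(5*y + 10) - 55)/(9*(y + 2)^2), still 0/0.
Apply L'Hôpital: lim (25*e^(5*y + 10) - 25)/(18*y + 36), still 0/0.
After 3 applications of L'Hôpital's rule the quotient is (125*e^(5*y + 10))/(18); substituting y = -2 gives 125/18.

125/18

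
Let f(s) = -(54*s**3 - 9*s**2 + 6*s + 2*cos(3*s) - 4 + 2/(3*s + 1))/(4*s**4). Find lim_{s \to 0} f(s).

-675/16

Substitution gives 0/0 (the numerator vanishes to order 4).
Expand each term to order s^4: the coefficient of s^4 in 2·1/(1 + 3s) is 162 and in 2·cos(3s) is 27/4.
Lower-order terms cancel with the polynomial part, so the numerator is (675/4)·s^4 + o(s^4), and the limit is (675/4)/(-4) = -675/16.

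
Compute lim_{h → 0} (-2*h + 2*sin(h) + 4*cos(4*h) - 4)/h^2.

Substitution gives 0/0; apply L'Hôpital's rule 2 times.
After differentiating numerator and denominator 2 times the quotient is (-2*sin(h) - 64*cos(4*h))/(2); at h = 0 this is -32.

-32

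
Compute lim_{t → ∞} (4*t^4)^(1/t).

1

Base → ∞ and exponent → 0: an ∞^0 form.
Take logs: (1/t)·ln(4·t^4) = (ln 4 + 4·ln t)/t → 0.
So the limit is e^0 = 1.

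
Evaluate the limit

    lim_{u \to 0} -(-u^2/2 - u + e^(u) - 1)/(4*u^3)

Direct substitution gives 0/0.
Apply L'Hôpital: lim (-u + e^(u) - 1)/(-12*u^2), still 0/0.
Apply L'Hôpital: lim (e^(u) - 1)/(-24*u), still 0/0.
After 3 applications of L'Hôpital's rule the quotient is (e^(u))/(-24); substituting u = 0 gives -1/24.

-1/24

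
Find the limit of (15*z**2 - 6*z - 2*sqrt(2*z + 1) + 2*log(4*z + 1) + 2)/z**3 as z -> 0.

125/3

Substitution gives 0/0; apply L'Hôpital's rule 3 times.
After differentiating numerator and denominator 3 times the quotient is (256/(4*z + 1)^3 - 6/(2*z + 1)^(5/2))/(6); at z = 0 this is 125/3.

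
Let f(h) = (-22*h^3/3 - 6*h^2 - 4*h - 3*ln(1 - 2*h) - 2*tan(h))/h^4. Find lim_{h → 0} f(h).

Substitution gives 0/0; apply L'Hôpital's rule 4 times.
After differentiating numerator and denominator 4 times the quotient is (16*tan(h)/cos(h)^2 - 48*tan(h)/cos(h)^4 + 288/(2*h - 1)^4)/(24); at h = 0 this is 12.

12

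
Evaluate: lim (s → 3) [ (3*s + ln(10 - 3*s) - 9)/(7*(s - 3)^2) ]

Direct substitution gives 0/0.
Apply L'Hôpital: lim (3 - 3/(10 - 3*s))/(14*s - 42), still 0/0.
After 2 applications of L'Hôpital's rule the quotient is (-9/(10 - 3*s)^2)/(14); substituting s = 3 gives -9/14.

-9/14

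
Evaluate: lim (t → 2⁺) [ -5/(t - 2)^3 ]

-∞

As t → 2⁺, (t - 2) → 0⁺, so (t - 2)^3 → 0⁺ and -5/(t - 2)^3 → -∞.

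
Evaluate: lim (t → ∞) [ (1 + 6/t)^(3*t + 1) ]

e^(18)

Write it as [(1 + 6/t)^t]^(3) · (1 + 6/t)^(1). The bracketed term tends to e^(6) and the second factor to 1, so the limit is e^(18).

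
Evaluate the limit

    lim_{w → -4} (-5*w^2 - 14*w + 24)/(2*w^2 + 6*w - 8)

-13/5

At w = -4 both the top and bottom vanish — a removable singularity. Factoring out (w + 4) from each leaves (6 - 5*w)/(2*w - 2), which at w = -4 equals -13/5.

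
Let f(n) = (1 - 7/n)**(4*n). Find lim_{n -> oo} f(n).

e^(-28)

Write it as [(1 - 7/n)^n]^(4) · (1 - 7/n)^(0). The bracketed term tends to e^(-7) and the second factor to 1, so the limit is e^(-28).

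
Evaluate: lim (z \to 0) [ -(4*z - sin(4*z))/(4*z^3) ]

-8/3

Direct substitution gives 0/0.
Apply L'Hôpital: lim (4 - 4*cos(4*z))/(-12*z^2), still 0/0.
Apply L'Hôpital: lim (16*sin(4*z))/(-24*z), still 0/0.
After 3 applications of L'Hôpital's rule the quotient is (64*cos(4*z))/(-24); substituting z = 0 gives -8/3.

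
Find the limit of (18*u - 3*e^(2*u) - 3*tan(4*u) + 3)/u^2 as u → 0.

-6

Substitution gives 0/0; apply L'Hôpital's rule 2 times.
After differentiating numerator and denominator 2 times the quotient is (-12*e^(2*u) - 96*tan(4*u)/cos(4*u)^2)/(2); at u = 0 this is -6.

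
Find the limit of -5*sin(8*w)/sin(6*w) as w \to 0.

-20/3

Substitution gives 0/0.
Divide numerator and denominator by w: sin(8w)/w → 8 and sin(6w)/w → 6, so the limit is -5·8/6 = -20/3.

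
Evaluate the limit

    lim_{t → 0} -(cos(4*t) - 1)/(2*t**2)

4

Direct substitution gives 0/0.
Apply L'Hôpital: lim (-4*sin(4*t))/(-4*t), still 0/0.
After 2 applications of L'Hôpital's rule the quotient is (-16*cos(4*t))/(-4); substituting t = 0 gives 4.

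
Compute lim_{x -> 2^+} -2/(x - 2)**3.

As x → 2⁺, (x - 2) → 0⁺, so (x - 2)^3 → 0⁺ and -2/(x - 2)^3 → -∞.

-∞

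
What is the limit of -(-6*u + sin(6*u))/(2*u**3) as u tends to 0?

Direct substitution gives 0/0.
Apply L'Hôpital: lim (6*cos(6*u) - 6)/(-6*u^2), still 0/0.
Apply L'Hôpital: lim (-36*sin(6*u))/(-12*u), still 0/0.
After 3 applications of L'Hôpital's rule the quotient is (-216*cos(6*u))/(-12); substituting u = 0 gives 18.

18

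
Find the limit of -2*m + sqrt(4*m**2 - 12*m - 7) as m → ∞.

This has the form ∞ − ∞. Multiply and divide by the conjugate √(4*m^2 - 12*m - 7) + 2m.
That gives (-12m - 7) / (√(4*m^2 - 12*m - 7) + 2m).
Divide numerator and denominator by m: the limit is -12/(2·2) = -3.

-3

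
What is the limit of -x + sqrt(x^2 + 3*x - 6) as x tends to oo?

3/2

An ∞ − ∞ form. Rationalising with the conjugate, the difference becomes (3x - 6) / (√(x^2 + 3*x - 6) + x).
For large x the denominator behaves like 2·x, so the quotient tends to 3/2 = 3/2.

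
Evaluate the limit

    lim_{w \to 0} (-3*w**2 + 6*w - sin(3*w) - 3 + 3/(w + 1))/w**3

3/2

Substitution gives 0/0; apply L'Hôpital's rule 3 times.
After differentiating numerator and denominator 3 times the quotient is (27*cos(3*w) - 18/(w + 1)^4)/(6); at w = 0 this is 3/2.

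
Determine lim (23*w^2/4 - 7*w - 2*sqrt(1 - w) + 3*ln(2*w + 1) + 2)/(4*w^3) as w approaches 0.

Substitution gives 0/0 (the numerator vanishes to order 3).
Expand each term to order w^3: the coefficient of w^3 in 3·ln(1 + 2w) is 8 and in -2·√(1 - w) is 1/8.
Lower-order terms cancel with the polynomial part, so the numerator is (65/8)·w^3 + o(w^3), and the limit is (65/8)/(4) = 65/32.

65/32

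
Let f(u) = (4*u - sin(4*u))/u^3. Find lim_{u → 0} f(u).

32/3

Direct substitution gives 0/0.
Apply L'Hôpital: lim (4 - 4*cos(4*u))/(3*u^2), still 0/0.
Apply L'Hôpital: lim (16*sin(4*u))/(6*u), still 0/0.
After 3 applications of L'Hôpital's rule the quotient is (64*cos(4*u))/(6); substituting u = 0 gives 32/3.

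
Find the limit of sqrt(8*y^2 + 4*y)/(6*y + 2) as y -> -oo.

For large |y|, √(8*y^2 + 4*y) ≈ √8·|y| and the denominator ≈ 6y.
Since y → −∞, |y| = −y, giving −√8/(6) = -√(2)/3.

-√(2)/3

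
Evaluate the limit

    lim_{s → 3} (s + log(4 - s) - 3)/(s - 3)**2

-1/2

Direct substitution gives 0/0.
Apply L'Hôpital: lim (1 - 1/(4 - s))/(2*s - 6), still 0/0.
After 2 applications of L'Hôpital's rule the quotient is (-1/(4 - s)^2)/(2); substituting s = 3 gives -1/2.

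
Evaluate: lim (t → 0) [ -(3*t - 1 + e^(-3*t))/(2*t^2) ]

-9/4

Direct substitution gives 0/0.
Apply L'Hôpital: lim (3 - 3*e^(-3*t))/(-4*t), still 0/0.
After 2 applications of L'Hôpital's rule the quotient is (9*e^(-3*t))/(-4); substituting t = 0 gives -9/4.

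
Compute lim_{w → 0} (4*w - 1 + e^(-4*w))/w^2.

8

Direct substitution gives 0/0.
Apply L'Hôpital: lim (4 - 4*e^(-4*w))/(2*w), still 0/0.
After 2 applications of L'Hôpital's rule the quotient is (16*e^(-4*w))/(2); substituting w = 0 gives 8.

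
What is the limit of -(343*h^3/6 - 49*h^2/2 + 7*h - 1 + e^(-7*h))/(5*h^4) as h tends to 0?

Direct substitution gives 0/0.
Apply L'Hôpital: lim (343*h^2/2 - 49*h + 7 - 7*e^(-7*h))/(-20*h^3), still 0/0.
Apply L'Hôpital: lim (343*h - 49 + 49*e^(-7*h))/(-60*h^2), still 0/0.
Apply L'Hôpital: lim (343 - 343*e^(-7*h))/(-120*h), still 0/0.
After 4 applications of L'Hôpital's rule the quotient is (2401*e^(-7*h))/(-120); substituting h = 0 gives -2401/120.

-2401/120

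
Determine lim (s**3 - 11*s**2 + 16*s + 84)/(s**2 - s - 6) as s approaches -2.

-72/5

At s = -2 both the top and bottom vanish — a removable singularity. Factoring out (s + 2) from each leaves (s^2 - 13*s + 42)/(s - 3), which at s = -2 equals -72/5.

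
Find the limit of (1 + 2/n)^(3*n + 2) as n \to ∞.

e^(6)

Write it as [(1 + 2/n)^n]^(3) · (1 + 2/n)^(2). The bracketed term tends to e^(2) and the second factor to 1, so the limit is e^(6).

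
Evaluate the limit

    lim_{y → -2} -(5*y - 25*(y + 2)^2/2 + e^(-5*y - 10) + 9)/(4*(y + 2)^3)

125/24

Direct substitution gives 0/0.
Apply L'Hôpital: lim (-25*y - 5*e^(-5*y - 10) - 45)/(-12*(y + 2)^2), still 0/0.
Apply L'Hôpital: lim (25*e^(-5*y - 10) - 25)/(-24*y - 48), still 0/0.
After 3 applications of L'Hôpital's rule the quotient is (-125*e^(-5*y - 10))/(-24); substituting y = -2 gives 125/24.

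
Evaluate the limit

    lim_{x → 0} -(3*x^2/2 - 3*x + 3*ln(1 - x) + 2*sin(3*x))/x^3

10

Substitution gives 0/0; apply L'Hôpital's rule 3 times.
After differentiating numerator and denominator 3 times the quotient is (-54*cos(3*x) + 6/(x - 1)^3)/(-6); at x = 0 this is 10.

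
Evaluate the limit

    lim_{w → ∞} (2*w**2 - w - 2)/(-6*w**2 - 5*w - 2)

-1/3

Numerator and denominator both have degree 2.
Dividing every term by w^2, all lower-order terms vanish and the limit is the ratio of leading coefficients, 2/(-6) = -1/3.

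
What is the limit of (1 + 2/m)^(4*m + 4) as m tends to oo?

Let L be the limit and take ln: ln L = lim (4m + 4)·ln(1 + 2/m) = lim (4m + 4)·(2/m + O(1/m²)) = 8.
Hence L = e^(8).

e^(8)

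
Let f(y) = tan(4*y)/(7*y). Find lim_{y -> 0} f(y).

4/7

Substitution gives 0/0.
Since tan(u)/u → 1 as u → 0, tan(4y)/(4y) → 1 and the limit is 4/7.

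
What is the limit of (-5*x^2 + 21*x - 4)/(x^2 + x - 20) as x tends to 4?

Direct substitution gives 0/0, so factor. Both numerator and denominator have (x - 4) as a factor.
After cancelling, the expression reduces to (1 - 5*x)/(x + 5).
Substituting x = 4 gives -19/9.

-19/9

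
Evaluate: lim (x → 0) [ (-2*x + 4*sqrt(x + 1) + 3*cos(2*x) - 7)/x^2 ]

-13/2

Substitution gives 0/0 (the numerator vanishes to order 2).
Expand each term to order x^2: the coefficient of x^2 in 3·cos(2x) is -6 and in 4·√(1 + x) is -1/2.
Lower-order terms cancel with the polynomial part, so the numerator is (-13/2)·x^2 + o(x^2), and the limit is (-13/2)/(1) = -13/2.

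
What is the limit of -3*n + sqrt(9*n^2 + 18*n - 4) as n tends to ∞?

3

An ∞ − ∞ form. Rationalising with the conjugate, the difference becomes (18n - 4) / (√(9*n^2 + 18*n - 4) + 3n).
For large n the denominator behaves like 2·3n, so the quotient tends to 18/6 = 3.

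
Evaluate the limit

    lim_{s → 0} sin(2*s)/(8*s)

1/4

Substitution gives 0/0.
Write it as (2/8)·sin(2s)/(2s); since sin(u)/u → 1, the limit is 1/4.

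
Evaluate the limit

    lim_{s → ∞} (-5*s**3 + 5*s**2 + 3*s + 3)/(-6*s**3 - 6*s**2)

Numerator and denominator both have degree 3.
Dividing every term by s^3, all lower-order terms vanish and the limit is the ratio of leading coefficients, -5/(-6) = 5/6.

5/6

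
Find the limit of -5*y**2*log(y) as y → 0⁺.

This is a 0·(−∞) form. Rewrite as -5·ln(y) / y^(−2) and apply L'Hôpital:
the derivative quotient is -5·(1/y) / (−2·y^(−3)) = (5/2)·y^2 → 0.

0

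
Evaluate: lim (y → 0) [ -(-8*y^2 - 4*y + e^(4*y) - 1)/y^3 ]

-32/3

Direct substitution gives 0/0.
Apply L'Hôpital: lim (-16*y + 4*e^(4*y) - 4)/(-3*y^2), still 0/0.
Apply L'Hôpital: lim (16*e^(4*y) - 16)/(-6*y), still 0/0.
After 3 applications of L'Hôpital's rule the quotient is (64*e^(4*y))/(-6); substituting y = 0 gives -32/3.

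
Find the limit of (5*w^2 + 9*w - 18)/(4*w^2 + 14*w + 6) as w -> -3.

21/10

Since w = -3 makes numerator and denominator zero, (w + 3) divides both.
Cancelling it gives (5*w - 6)/(4*w + 2); now plug in w = -3 to get 21/10.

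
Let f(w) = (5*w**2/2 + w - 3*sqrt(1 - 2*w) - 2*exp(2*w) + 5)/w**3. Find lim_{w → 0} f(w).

-7/6

Substitution gives 0/0 (the numerator vanishes to order 3).
Expand each term to order w^3: the coefficient of w^3 in -2·e^(2w) is -8/3 and in -3·√(1 - 2w) is 3/2.
Lower-order terms cancel with the polynomial part, so the numerator is (-7/6)·w^3 + o(w^3), and the limit is (-7/6)/(1) = -7/6.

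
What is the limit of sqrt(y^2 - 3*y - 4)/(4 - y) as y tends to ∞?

-1

For large |y|, √(y^2 - 3*y - 4) ≈ √1·|y| and the denominator ≈ -y.
Since y → +∞, |y| = y, giving √1/(-1) = -1.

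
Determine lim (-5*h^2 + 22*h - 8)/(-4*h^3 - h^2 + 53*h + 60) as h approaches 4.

6/49

Direct substitution gives 0/0, so factor. Both numerator and denominator have (h - 4) as a factor.
After cancelling, the expression reduces to (2 - 5*h)/(-4*h^2 - 17*h - 15).
Substituting h = 4 gives 6/49.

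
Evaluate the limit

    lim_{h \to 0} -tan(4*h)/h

Substitution gives 0/0.
Since tan(u)/u → 1 as u → 0, tan(4h)/(4h) → 1 and the limit is 4/(-1) = -4.

-4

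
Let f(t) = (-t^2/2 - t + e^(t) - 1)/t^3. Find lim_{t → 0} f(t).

1/6

Direct substitution gives 0/0.
Apply L'Hôpital: lim (-t + e^(t) - 1)/(3*t^2), still 0/0.
Apply L'Hôpital: lim (e^(t) - 1)/(6*t), still 0/0.
After 3 applications of L'Hôpital's rule the quotient is (e^(t))/(6); substituting t = 0 gives 1/6.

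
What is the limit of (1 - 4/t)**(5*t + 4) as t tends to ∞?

The base → 1 and the exponent → ∞: a 1^∞ form.
Take logarithms: (5t + 4)·ln(1 - 4/t). Since ln(1+u) ~ u for small u, this behaves like (5t)·(-4/t) → -20.
So the limit is e^(-20).

e^(-20)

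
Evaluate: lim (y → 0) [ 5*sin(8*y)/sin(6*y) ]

Substitution gives 0/0.
Divide numerator and denominator by y: sin(8y)/y → 8 and sin(6y)/y → 6, so the limit is 5·8/6 = 20/3.

20/3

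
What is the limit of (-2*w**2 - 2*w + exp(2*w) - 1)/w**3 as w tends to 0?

Direct substitution gives 0/0.
Apply L'Hôpital: lim (-4*w + 2*e^(2*w) - 2)/(3*w^2), still 0/0.
Apply L'Hôpital: lim (4*e^(2*w) - 4)/(6*w), still 0/0.
After 3 applications of L'Hôpital's rule the quotient is (8*e^(2*w))/(6); substituting w = 0 gives 4/3.

4/3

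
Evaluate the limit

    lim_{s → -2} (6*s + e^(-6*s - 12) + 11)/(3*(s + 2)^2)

Direct substitution gives 0/0.
Apply L'Hôpital: lim (6 - 6*e^(-6*s - 12))/(6*s + 12), still 0/0.
After 2 applications of L'Hôpital's rule the quotient is (36*e^(-6*s - 12))/(6); substituting s = -2 gives 6.

6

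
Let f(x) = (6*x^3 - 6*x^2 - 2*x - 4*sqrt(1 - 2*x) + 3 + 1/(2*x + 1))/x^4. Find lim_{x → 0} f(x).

37/2

Substitution gives 0/0 (the numerator vanishes to order 4).
Expand each term to order x^4: the coefficient of x^4 in 1/(1 + 2x) is 16 and in -4·√(1 - 2x) is 5/2.
Lower-order terms cancel with the polynomial part, so the numerator is (37/2)·x^4 + o(x^4), and the limit is (37/2)/(1) = 37/2.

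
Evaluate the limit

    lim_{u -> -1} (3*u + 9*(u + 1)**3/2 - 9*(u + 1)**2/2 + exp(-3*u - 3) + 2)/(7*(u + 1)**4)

27/56

Direct substitution gives 0/0.
Apply L'Hôpital: lim (-9*u + 27*(u + 1)^2/2 - 3*e^(-3*u - 3) - 6)/(28*(u + 1)^3), still 0/0.
Apply L'Hôpital: lim (27*u + 9*e^(-3*u - 3) + 18)/(84*(u + 1)^2), still 0/0.
Apply L'Hôpital: lim (27 - 27*e^(-3*u - 3))/(168*u + 168), still 0/0.
After 4 applications of L'Hôpital's rule the quotient is (81*e^(-3*u - 3))/(168); substituting u = -1 gives 27/56.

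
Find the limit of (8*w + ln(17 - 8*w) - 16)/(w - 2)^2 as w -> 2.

-32

Direct substitution gives 0/0.
Apply L'Hôpital: lim (8 - 8/(17 - 8*w))/(2*w - 4), still 0/0.
After 2 applications of L'Hôpital's rule the quotient is (-64/(17 - 8*w)^2)/(2); substituting w = 2 gives -32.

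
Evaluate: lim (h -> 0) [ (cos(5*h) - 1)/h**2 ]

-25/2

Direct substitution gives 0/0.
Apply L'Hôpital: lim (-5*sin(5*h))/(2*h), still 0/0.
After 2 applications of L'Hôpital's rule the quotient is (-25*cos(5*h))/(2); substituting h = 0 gives -25/2.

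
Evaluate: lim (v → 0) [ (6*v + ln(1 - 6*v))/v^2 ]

-18

Direct substitution gives 0/0.
Apply L'Hôpital: lim (6 - 6/(1 - 6*v))/(2*v), still 0/0.
After 2 applications of L'Hôpital's rule the quotient is (-36/(1 - 6*v)^2)/(2); substituting v = 0 gives -18.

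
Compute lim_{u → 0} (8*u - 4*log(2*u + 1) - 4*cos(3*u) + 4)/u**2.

26

Substitution gives 0/0 (the numerator vanishes to order 2).
Expand each term to order u^2: the coefficient of u^2 in -4·cos(3u) is 18 and in -4·ln(1 + 2u) is 8.
Lower-order terms cancel with the polynomial part, so the numerator is (26)·u^2 + o(u^2), and the limit is (26)/(1) = 26.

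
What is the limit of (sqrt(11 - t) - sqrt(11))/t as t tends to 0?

-√(11)/22

Substitution gives 0/0. Multiply numerator and denominator by the conjugate √(11 - t) + √11.
The numerator becomes (11 - t) − 11 = -t, so the expression simplifies to -1/(√(11 - t) + √11).
Letting t → 0 gives -1/(2√11) = -√(11)/22.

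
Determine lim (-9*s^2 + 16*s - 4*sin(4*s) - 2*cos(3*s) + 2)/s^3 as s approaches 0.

128/3

Substitution gives 0/0; apply L'Hôpital's rule 3 times.
After differentiating numerator and denominator 3 times the quotient is (-54*sin(3*s) + 256*cos(4*s))/(6); at s = 0 this is 128/3.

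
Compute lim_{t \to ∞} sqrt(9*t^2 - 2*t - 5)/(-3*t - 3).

For large |t|, √(9*t^2 - 2*t - 5) ≈ √9·|t| and the denominator ≈ -3t.
Since t → +∞, |t| = t, giving √9/(-3) = -1.

-1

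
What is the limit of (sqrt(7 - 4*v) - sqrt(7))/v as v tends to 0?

-2*√(7)/7

Substitution gives 0/0. Multiply numerator and denominator by the conjugate √(7 - 4v) + √7.
The numerator becomes (7 - 4v) − 7 = -4v, so the expression simplifies to -4/(√(7 - 4v) + √7).
Letting v → 0 gives -4/(2√7) = -2*√(7)/7.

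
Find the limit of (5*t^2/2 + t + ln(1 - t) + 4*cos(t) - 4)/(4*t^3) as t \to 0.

Substitution gives 0/0 (the numerator vanishes to order 3).
Expand each term to order t^3: the coefficient of t^3 in ln(1 - t) is -1/3 and in 4·cos(t) is 0.
Lower-order terms cancel with the polynomial part, so the numerator is (-1/3)·t^3 + o(t^3), and the limit is (-1/3)/(4) = -1/12.

-1/12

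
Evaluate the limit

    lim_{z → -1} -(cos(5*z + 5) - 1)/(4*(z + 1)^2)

25/8

Direct substitution gives 0/0.
Apply L'Hôpital: lim (-5*sin(5*z + 5))/(-8*z - 8), still 0/0.
After 2 applications of L'Hôpital's rule the quotient is (-25*cos(5*z + 5))/(-8); substituting z = -1 gives 25/8.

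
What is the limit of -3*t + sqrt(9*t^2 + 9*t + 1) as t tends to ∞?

3/2

An ∞ − ∞ form. Rationalising with the conjugate, the difference becomes (9t + 1) / (√(9*t^2 + 9*t + 1) + 3t).
For large t the denominator behaves like 2·3t, so the quotient tends to 9/6 = 3/2.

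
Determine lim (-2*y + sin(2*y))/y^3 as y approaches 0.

Direct substitution gives 0/0.
Apply L'Hôpital: lim (2*cos(2*y) - 2)/(3*y^2), still 0/0.
Apply L'Hôpital: lim (-4*sin(2*y))/(6*y), still 0/0.
After 3 applications of L'Hôpital's rule the quotient is (-8*cos(2*y))/(6); substituting y = 0 gives -4/3.

-4/3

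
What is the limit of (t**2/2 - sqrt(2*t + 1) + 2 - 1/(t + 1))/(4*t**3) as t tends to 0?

1/8

Substitution gives 0/0 (the numerator vanishes to order 3).
Expand each term to order t^3: the coefficient of t^3 in −1/(1 + t) is 1 and in −√(1 + 2t) is -1/2.
Lower-order terms cancel with the polynomial part, so the numerator is (1/2)·t^3 + o(t^3), and the limit is (1/2)/(4) = 1/8.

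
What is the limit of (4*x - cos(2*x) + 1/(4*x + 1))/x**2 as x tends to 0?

Substitution gives 0/0 (the numerator vanishes to order 2).
Expand each term to order x^2: the coefficient of x^2 in 1/(1 + 4x) is 16 and in −cos(2x) is 2.
Lower-order terms cancel with the polynomial part, so the numerator is (18)·x^2 + o(x^2), and the limit is (18)/(1) = 18.

18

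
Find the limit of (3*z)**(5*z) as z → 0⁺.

1

Base → 0⁺ and exponent → 0⁺: a 0^0 form.
Take logs: 5z·ln(3z). This is 0·(−∞); rewriting as ln(3z)/(1/(5z)) and applying L'Hôpital gives 0.
Hence the limit is e^0 = 1.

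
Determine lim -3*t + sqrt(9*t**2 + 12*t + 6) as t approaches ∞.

2

This has the form ∞ − ∞. Multiply and divide by the conjugate √(9*t^2 + 12*t + 6) + 3t.
That gives (12t + 6) / (√(9*t^2 + 12*t + 6) + 3t).
Divide numerator and denominator by t: the limit is 12/(2·3) = 2.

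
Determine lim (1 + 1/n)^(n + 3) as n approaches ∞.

Write it as [(1 + 1/n)^n]^(1) · (1 + 1/n)^(3). The bracketed term tends to e^(1) and the second factor to 1, so the limit is e^(1).

e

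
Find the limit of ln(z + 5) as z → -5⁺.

-∞

As z → -5⁺, z + 5 → 0⁺ and ln(z + 5) → −∞.
Multiplying by 1 gives -∞.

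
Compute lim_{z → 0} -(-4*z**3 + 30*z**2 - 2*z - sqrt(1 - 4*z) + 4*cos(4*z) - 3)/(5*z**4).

Substitution gives 0/0 (the numerator vanishes to order 4).
Expand each term to order z^4: the coefficient of z^4 in 4·cos(4z) is 128/3 and in −√(1 - 4z) is 10.
Lower-order terms cancel with the polynomial part, so the numerator is (158/3)·z^4 + o(z^4), and the limit is (158/3)/(-5) = -158/15.

-158/15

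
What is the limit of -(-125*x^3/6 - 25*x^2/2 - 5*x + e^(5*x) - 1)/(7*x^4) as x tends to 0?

Direct substitution gives 0/0.
Apply L'Hôpital: lim (-125*x^2/2 - 25*x + 5*e^(5*x) - 5)/(-28*x^3), still 0/0.
Apply L'Hôpital: lim (-125*x + 25*e^(5*x) - 25)/(-84*x^2), still 0/0.
Apply L'Hôpital: lim (125*e^(5*x) - 125)/(-168*x), still 0/0.
After 4 applications of L'Hôpital's rule the quotient is (625*e^(5*x))/(-168); substituting x = 0 gives -625/168.

-625/168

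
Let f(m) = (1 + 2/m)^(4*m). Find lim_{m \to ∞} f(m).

Write it as [(1 + 2/m)^m]^(4) · (1 + 2/m)^(0). The bracketed term tends to e^(2) and the second factor to 1, so the limit is e^(8).

e^(8)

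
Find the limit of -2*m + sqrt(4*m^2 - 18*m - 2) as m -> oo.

An ∞ − ∞ form. Rationalising with the conjugate, the difference becomes (-18m - 2) / (√(4*m^2 - 18*m - 2) + 2m).
For large m the denominator behaves like 2·2m, so the quotient tends to -18/4 = -9/2.

-9/2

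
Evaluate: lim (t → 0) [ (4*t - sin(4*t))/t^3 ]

32/3

Direct substitution gives 0/0.
Apply L'Hôpital: lim (4 - 4*cos(4*t))/(3*t^2), still 0/0.
Apply L'Hôpital: lim (16*sin(4*t))/(6*t), still 0/0.
After 3 applications of L'Hôpital's rule the quotient is (64*cos(4*t))/(6); substituting t = 0 gives 32/3.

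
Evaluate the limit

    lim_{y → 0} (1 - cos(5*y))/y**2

25/2

Substitution gives 0/0.
Use (1 − cos u)/u² → 1/2 with u = 5y: the limit is 5²/(2·1) = 25/2.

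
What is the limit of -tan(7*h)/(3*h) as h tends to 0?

-7/3

Substitution gives 0/0.
Since tan(u)/u → 1 as u → 0, tan(7h)/(7h) → 1 and the limit is 7/(-3) = -7/3.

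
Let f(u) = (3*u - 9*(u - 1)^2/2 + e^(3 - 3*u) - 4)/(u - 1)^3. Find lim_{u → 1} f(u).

-9/2

Direct substitution gives 0/0.
Apply L'Hôpital: lim (-9*u - 3*e^(3 - 3*u) + 12)/(3*(u - 1)^2), still 0/0.
Apply L'Hôpital: lim (9*e^(3 - 3*u) - 9)/(6*u - 6), still 0/0.
After 3 applications of L'Hôpital's rule the quotient is (-27*e^(3 - 3*u))/(6); substituting u = 1 gives -9/2.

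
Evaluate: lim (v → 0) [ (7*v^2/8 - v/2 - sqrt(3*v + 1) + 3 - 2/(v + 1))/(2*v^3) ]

Substitution gives 0/0; apply L'Hôpital's rule 3 times.
After differentiating numerator and denominator 3 times the quotient is (-81/(8*(3*v + 1)^(5/2)) + 12/(v + 1)^4)/(12); at v = 0 this is 5/32.

5/32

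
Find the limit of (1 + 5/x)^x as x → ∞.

The base → 1 and the exponent → ∞: a 1^∞ form.
Take logarithms: (x)·ln(1 + 5/x). Since ln(1+u) ~ u for small u, this behaves like (x)·(5/x) → 5.
So the limit is e^(5).

e^(5)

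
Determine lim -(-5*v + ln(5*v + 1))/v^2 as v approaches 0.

25/2

Direct substitution gives 0/0.
Apply L'Hôpital: lim (-5 + 5/(5*v + 1))/(-2*v), still 0/0.
After 2 applications of L'Hôpital's rule the quotient is (-25/(5*v + 1)^2)/(-2); substituting v = 0 gives 25/2.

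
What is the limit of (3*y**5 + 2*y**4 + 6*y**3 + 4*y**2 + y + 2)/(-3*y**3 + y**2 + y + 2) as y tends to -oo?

-∞

The numerator has higher degree (5 > 3); the quotient behaves like (3/(-3))·y^2 for large |y|.
As y → −∞ this diverges to -∞.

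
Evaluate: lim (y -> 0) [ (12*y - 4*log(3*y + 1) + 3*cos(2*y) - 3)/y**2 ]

Substitution gives 0/0 (the numerator vanishes to order 2).
Expand each term to order y^2: the coefficient of y^2 in 3·cos(2y) is -6 and in -4·ln(1 + 3y) is 18.
Lower-order terms cancel with the polynomial part, so the numerator is (12)·y^2 + o(y^2), and the limit is (12)/(1) = 12.

12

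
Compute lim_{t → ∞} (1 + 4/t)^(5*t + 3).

e^(20)

The base → 1 and the exponent → ∞: a 1^∞ form.
Take logarithms: (5t + 3)·ln(1 + 4/t). Since ln(1+u) ~ u for small u, this behaves like (5t)·(4/t) → 20.
So the limit is e^(20).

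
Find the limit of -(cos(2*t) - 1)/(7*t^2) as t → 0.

Direct substitution gives 0/0.
Apply L'Hôpital: lim (-2*sin(2*t))/(-14*t), still 0/0.
After 2 applications of L'Hôpital's rule the quotient is (-4*cos(2*t))/(-14); substituting t = 0 gives 2/7.

2/7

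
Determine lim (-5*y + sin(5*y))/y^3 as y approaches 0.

Direct substitution gives 0/0.
Apply L'Hôpital: lim (5*cos(5*y) - 5)/(3*y^2), still 0/0.
Apply L'Hôpital: lim (-25*sin(5*y))/(6*y), still 0/0.
After 3 applications of L'Hôpital's rule the quotient is (-125*cos(5*y))/(6); substituting y = 0 gives -125/6.

-125/6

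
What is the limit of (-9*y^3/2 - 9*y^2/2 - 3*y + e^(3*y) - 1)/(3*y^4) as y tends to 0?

Direct substitution gives 0/0.
Apply L'Hôpital: lim (-27*y^2/2 - 9*y + 3*e^(3*y) - 3)/(12*y^3), still 0/0.
Apply L'Hôpital: lim (-27*y + 9*e^(3*y) - 9)/(36*y^2), still 0/0.
Apply L'Hôpital: lim (27*e^(3*y) - 27)/(72*y), still 0/0.
After 4 applications of L'Hôpital's rule the quotient is (81*e^(3*y))/(72); substituting y = 0 gives 9/8.

9/8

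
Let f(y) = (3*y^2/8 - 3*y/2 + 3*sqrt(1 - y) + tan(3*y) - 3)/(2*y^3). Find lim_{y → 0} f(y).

Substitution gives 0/0; apply L'Hôpital's rule 3 times.
After differentiating numerator and denominator 3 times the quotient is (162*tan(3*y)^2/cos(3*y)^2 + 54/cos(3*y)^2 - 9/(8*(1 - y)^(5/2)))/(12); at y = 0 this is 141/32.

141/32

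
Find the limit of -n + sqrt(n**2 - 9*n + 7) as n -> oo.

An ∞ − ∞ form. Rationalising with the conjugate, the difference becomes (-9n + 7) / (√(n^2 - 9*n + 7) + n).
For large n the denominator behaves like 2·n, so the quotient tends to -9/2 = -9/2.

-9/2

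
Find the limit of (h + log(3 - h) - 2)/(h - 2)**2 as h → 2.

-1/2

Direct substitution gives 0/0.
Apply L'Hôpital: lim (1 - 1/(3 - h))/(2*h - 4), still 0/0.
After 2 applications of L'Hôpital's rule the quotient is (-1/(3 - h)^2)/(2); substituting h = 2 gives -1/2.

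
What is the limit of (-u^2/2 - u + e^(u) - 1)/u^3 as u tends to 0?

Direct substitution gives 0/0.
Apply L'Hôpital: lim (-u + e^(u) - 1)/(3*u^2), still 0/0.
Apply L'Hôpital: lim (e^(u) - 1)/(6*u), still 0/0.
After 3 applications of L'Hôpital's rule the quotient is (e^(u))/(6); substituting u = 0 gives 1/6.

1/6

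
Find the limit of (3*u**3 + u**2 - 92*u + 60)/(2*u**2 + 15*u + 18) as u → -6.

At u = -6 both the top and bottom vanish — a removable singularity. Factoring out (u + 6) from each leaves (3*u^2 - 17*u + 10)/(2*u + 3), which at u = -6 equals -220/9.

-220/9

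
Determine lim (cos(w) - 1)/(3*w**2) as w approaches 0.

-1/6

Direct substitution gives 0/0.
Apply L'Hôpital: lim (-sin(w))/(6*w), still 0/0.
After 2 applications of L'Hôpital's rule the quotient is (-cos(w))/(6); substituting w = 0 gives -1/6.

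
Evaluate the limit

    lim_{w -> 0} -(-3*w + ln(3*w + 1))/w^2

Direct substitution gives 0/0.
Apply L'Hôpital: lim (-3 + 3/(3*w + 1))/(-2*w), still 0/0.
After 2 applications of L'Hôpital's rule the quotient is (-9/(3*w + 1)^2)/(-2); substituting w = 0 gives 9/2.

9/2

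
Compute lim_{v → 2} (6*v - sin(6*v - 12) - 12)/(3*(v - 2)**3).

Direct substitution gives 0/0.
Apply L'Hôpital: lim (6 - 6*cos(6*v - 12))/(9*(v - 2)^2), still 0/0.
Apply L'Hôpital: lim (36*sin(6*v - 12))/(18*v - 36), still 0/0.
After 3 applications of L'Hôpital's rule the quotient is (216*cos(6*v - 12))/(18); substituting v = 2 gives 12.

12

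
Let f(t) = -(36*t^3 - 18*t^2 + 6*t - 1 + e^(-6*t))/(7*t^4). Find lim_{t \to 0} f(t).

Direct substitution gives 0/0.
Apply L'Hôpital: lim (108*t^2 - 36*t + 6 - 6*e^(-6*t))/(-28*t^3), still 0/0.
Apply L'Hôpital: lim (216*t - 36 + 36*e^(-6*t))/(-84*t^2), still 0/0.
Apply L'Hôpital: lim (216 - 216*e^(-6*t))/(-168*t), still 0/0.
After 4 applications of L'Hôpital's rule the quotient is (1296*e^(-6*t))/(-168); substituting t = 0 gives -54/7.

-54/7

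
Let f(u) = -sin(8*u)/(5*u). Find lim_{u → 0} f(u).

Substitution gives 0/0.
Write it as (8/(-5))·sin(8u)/(8u); since sin(θ)/θ → 1, the limit is -8/5.

-8/5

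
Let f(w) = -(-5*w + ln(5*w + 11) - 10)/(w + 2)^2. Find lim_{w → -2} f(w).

25/2

Direct substitution gives 0/0.
Apply L'Hôpital: lim (-5 + 5/(5*w + 11))/(-2*w - 4), still 0/0.
After 2 applications of L'Hôpital's rule the quotient is (-25/(5*w + 11)^2)/(-2); substituting w = -2 gives 25/2.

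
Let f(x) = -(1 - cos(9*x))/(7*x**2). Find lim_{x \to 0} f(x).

Substitution gives 0/0.
Use (1 − cos u)/u² → 1/2 with u = 9x: the limit is 9²/(2·(-7)) = -81/14.

-81/14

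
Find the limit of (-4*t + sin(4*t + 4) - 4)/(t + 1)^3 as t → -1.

Direct substitution gives 0/0.
Apply L'Hôpital: lim (4*cos(4*t + 4) - 4)/(3*(t + 1)^2), still 0/0.
Apply L'Hôpital: lim (-16*sin(4*t + 4))/(6*t + 6), still 0/0.
After 3 applications of L'Hôpital's rule the quotient is (-64*cos(4*t + 4))/(6); substituting t = -1 gives -32/3.

-32/3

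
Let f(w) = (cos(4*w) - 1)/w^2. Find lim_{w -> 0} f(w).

Direct substitution gives 0/0.
Apply L'Hôpital: lim (-4*sin(4*w))/(2*w), still 0/0.
After 2 applications of L'Hôpital's rule the quotient is (-16*cos(4*w))/(2); substituting w = 0 gives -8.

-8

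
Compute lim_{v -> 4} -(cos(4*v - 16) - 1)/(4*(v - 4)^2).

2

Direct substitution gives 0/0.
Apply L'Hôpital: lim (-4*sin(4*v - 16))/(32 - 8*v), still 0/0.
After 2 applications of L'Hôpital's rule the quotient is (-16*cos(4*v - 16))/(-8); substituting v = 4 gives 2.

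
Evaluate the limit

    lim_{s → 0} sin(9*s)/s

9

Substitution gives 0/0.
Write it as (9)·sin(9s)/(9s); since sin(u)/u → 1, the limit is 9.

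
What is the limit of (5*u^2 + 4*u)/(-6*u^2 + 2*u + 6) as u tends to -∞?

Numerator and denominator both have degree 2.
Dividing every term by u^2, all lower-order terms vanish and the limit is the ratio of leading coefficients, 5/(-6) = -5/6.

-5/6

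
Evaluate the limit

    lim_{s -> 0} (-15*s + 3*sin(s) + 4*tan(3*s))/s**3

71/2

Substitution gives 0/0; apply L'Hôpital's rule 3 times.
After differentiating numerator and denominator 3 times the quotient is (-3*cos(s) + 648*tan(3*s)^4 + 864*tan(3*s)^2 + 216)/(6); at s = 0 this is 71/2.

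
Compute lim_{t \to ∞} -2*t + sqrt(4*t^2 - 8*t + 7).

-2

An ∞ − ∞ form. Rationalising with the conjugate, the difference becomes (-8t + 7) / (√(4*t^2 - 8*t + 7) + 2t).
For large t the denominator behaves like 2·2t, so the quotient tends to -8/4 = -2.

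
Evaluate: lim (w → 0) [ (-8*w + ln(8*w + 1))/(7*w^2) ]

Direct substitution gives 0/0.
Apply L'Hôpital: lim (-8 + 8/(8*w + 1))/(14*w), still 0/0.
After 2 applications of L'Hôpital's rule the quotient is (-64/(8*w + 1)^2)/(14); substituting w = 0 gives -32/7.

-32/7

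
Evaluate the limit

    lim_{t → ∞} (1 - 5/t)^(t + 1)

Let L be the limit and take ln: ln L = lim (t + 1)·ln(1 - 5/t) = lim (t + 1)·(-5/t + O(1/t²)) = -5.
Hence L = e^(-5).

e^(-5)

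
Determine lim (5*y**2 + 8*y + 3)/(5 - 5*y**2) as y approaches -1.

At y = -1 both the top and bottom vanish — a removable singularity. Factoring out (y + 1) from each leaves (5*y + 3)/(5 - 5*y), which at y = -1 equals -1/5.

-1/5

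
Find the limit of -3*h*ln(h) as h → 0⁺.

0

This is a 0·(−∞) form. Rewrite as -3·ln(h) / h^(−1) and apply L'Hôpital:
the derivative quotient is -3·(1/h) / (−1·h^(−2)) = (3/1)·h^1 → 0.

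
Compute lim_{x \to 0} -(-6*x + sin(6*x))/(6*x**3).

6

Direct substitution gives 0/0.
Apply L'Hôpital: lim (6*cos(6*x) - 6)/(-18*x^2), still 0/0.
Apply L'Hôpital: lim (-36*sin(6*x))/(-36*x), still 0/0.
After 3 applications of L'Hôpital's rule the quotient is (-216*cos(6*x))/(-36); substituting x = 0 gives 6.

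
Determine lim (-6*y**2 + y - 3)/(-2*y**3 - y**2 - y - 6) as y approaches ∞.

The denominator has degree 3 and the numerator degree 2. Dividing numerator and denominator by y^3 sends every term to 0 except the leading denominator term, so the limit is 0.

0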